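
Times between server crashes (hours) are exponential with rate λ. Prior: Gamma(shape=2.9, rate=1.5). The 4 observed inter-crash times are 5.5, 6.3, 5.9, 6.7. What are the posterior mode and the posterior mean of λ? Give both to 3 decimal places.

MAP = 0.228, posterior mean = 0.266

Σ times = 24.4. Posterior: Gamma(shape = 2.9+4 = 6.9, rate = 1.5+24.4 = 25.9).
Mode = (α−1)/β = 5.9/25.9 = 0.228.
Mean = α/β = 6.9/25.9 = 0.266.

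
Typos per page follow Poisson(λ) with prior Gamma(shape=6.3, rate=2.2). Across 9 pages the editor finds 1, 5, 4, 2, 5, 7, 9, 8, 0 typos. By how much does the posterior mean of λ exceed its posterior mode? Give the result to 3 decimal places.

Σ counts = 41. Posterior: Gamma(shape = 6.3+41 = 47.3, rate = 2.2+9 = 11.2).
Mode = (α−1)/β = 46.3/11.2 = 4.134.
Mean = α/β = 47.3/11.2 = 4.223.
Difference = 4.223 − 4.134 = 0.089.
Right-skewed posterior ⇒ mode < mean.

0.089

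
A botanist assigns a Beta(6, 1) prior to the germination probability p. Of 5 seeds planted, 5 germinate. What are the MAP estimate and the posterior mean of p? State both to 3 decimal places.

MAP = 1.000, posterior mean = 0.917

Posterior: Beta(6+5, 1+0) = Beta(11, 1).
Since β = 1 ≤ 1 and α > 1, the Beta density is monotone increasing on [0,1]; the mode is at 1.
Mean = 11/(11+1) = 0.917.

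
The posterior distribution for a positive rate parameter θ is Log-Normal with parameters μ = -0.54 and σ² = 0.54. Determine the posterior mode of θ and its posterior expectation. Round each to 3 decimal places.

θ_MAP = 0.340, E[θ|data] = 0.763

Mode = exp(μ − σ²) = exp(-1.08) = 0.340.
Mean = exp(μ + σ²/2) = exp(-0.270) = 0.763.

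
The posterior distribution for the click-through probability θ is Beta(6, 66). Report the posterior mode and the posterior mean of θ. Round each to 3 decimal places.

MAP: 0.071. Posterior mean: 0.083.

Mode = (6−1)/(6+66−2) = 5/70 = 0.071.
Mean = 6/(6+66) = 6/72 = 0.083.
The posterior is right-skewed, so the mean exceeds the mode.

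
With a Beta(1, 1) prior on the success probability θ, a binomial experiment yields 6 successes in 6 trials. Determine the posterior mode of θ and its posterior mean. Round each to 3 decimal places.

Posterior: Beta(1+6, 1+0) = Beta(7, 1).
Since β = 1 ≤ 1 and α > 1, the Beta density is monotone increasing on [0,1]; the mode is at 1.
Mean = 7/(7+1) = 0.875.

θ_MAP = 1.000, E[θ|data] = 0.875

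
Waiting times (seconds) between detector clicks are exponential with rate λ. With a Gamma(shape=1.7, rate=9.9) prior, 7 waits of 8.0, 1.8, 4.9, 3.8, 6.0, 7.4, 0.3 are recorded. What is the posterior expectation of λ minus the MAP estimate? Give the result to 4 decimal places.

0.0238

Σ times = 32.2. Posterior: Gamma(shape = 1.7+7 = 8.7, rate = 9.9+32.2 = 42.1).
Mode = (α−1)/β = 7.7/42.1 = 0.1829.
Mean = α/β = 8.7/42.1 = 0.2067.
Difference = 0.2067 − 0.1829 = 0.0238.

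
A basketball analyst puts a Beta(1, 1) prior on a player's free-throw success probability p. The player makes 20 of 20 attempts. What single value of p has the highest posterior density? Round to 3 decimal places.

1.000

Posterior: Beta(1+20, 1+0) = Beta(21, 1).
Since β = 1 ≤ 1 and α > 1, the Beta density is monotone increasing on [0,1]; the mode is at 1.
Mean = 21/(21+1) = 0.955.
This is the posterior mode — the MAP estimate.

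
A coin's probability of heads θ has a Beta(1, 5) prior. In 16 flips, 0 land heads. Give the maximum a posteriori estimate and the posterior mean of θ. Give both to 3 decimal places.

Posterior: Beta(1+0, 5+16) = Beta(1, 21).
Since α = 1 ≤ 1 and β > 1, the Beta density is monotone decreasing on [0,1]; the mode is at 0.
Mean = 1/(1+21) = 0.045.

MAP = 0.000; posterior mean = 0.045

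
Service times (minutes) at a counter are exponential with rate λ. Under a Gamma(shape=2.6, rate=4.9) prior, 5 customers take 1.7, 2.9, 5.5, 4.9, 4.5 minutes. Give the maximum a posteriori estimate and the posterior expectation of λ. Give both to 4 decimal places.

maximum a posteriori estimate = 0.2705, posterior expectation = 0.3115

Σ times = 19.5. Posterior: Gamma(shape = 2.6+5 = 7.6, rate = 4.9+19.5 = 24.4).
Mode = (α−1)/β = 6.6/24.4 = 0.2705.
Mean = α/β = 7.6/24.4 = 0.3115.
The mean is pulled above the mode by the posterior's right skew.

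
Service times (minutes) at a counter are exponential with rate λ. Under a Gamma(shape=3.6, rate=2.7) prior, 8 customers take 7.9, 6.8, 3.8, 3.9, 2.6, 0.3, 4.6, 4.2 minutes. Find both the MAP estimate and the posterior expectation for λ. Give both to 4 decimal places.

Σ times = 34.1. Posterior: Gamma(shape = 3.6+8 = 11.6, rate = 2.7+34.1 = 36.8).
Mode = (α−1)/β = 10.6/36.8 = 0.2880.
Mean = α/β = 11.6/36.8 = 0.3152.

MAP: 0.2880. Posterior mean: 0.3152.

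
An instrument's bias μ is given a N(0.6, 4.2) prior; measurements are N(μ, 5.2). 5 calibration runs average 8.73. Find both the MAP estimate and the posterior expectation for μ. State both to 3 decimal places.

Posterior for μ is Normal. Precision-weighted mean: (1/4.2·0.6 + 5/5.2·8.73) / (1/4.2 + 5/5.2) = 7.116.
A Normal posterior is symmetric, so mode = mean.

μ_MAP = 7.116, E[μ|data] = 7.116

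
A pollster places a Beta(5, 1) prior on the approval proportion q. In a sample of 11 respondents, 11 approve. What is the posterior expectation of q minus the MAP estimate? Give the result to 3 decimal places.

Posterior: Beta(5+11, 1+0) = Beta(16, 1).
Since β = 1 ≤ 1 and α > 1, the Beta density is monotone increasing on [0,1]; the mode is at 1.
Mean = 16/(16+1) = 0.941.
Difference = 0.941 − 1.000 = -0.059.
The posterior is left-skewed, so the mode exceeds the mean.

-0.059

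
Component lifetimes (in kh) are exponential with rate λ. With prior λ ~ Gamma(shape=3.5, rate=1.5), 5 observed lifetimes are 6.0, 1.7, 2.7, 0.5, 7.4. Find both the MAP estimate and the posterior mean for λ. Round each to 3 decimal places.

MAP: 0.379. Posterior mean: 0.429.

Σ times = 18.3. Posterior: Gamma(shape = 3.5+5 = 8.5, rate = 1.5+18.3 = 19.8).
Mode = (α−1)/β = 7.5/19.8 = 0.379.
Mean = α/β = 8.5/19.8 = 0.429.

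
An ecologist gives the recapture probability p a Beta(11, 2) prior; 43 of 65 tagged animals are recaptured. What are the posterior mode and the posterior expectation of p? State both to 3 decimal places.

MAP: 0.697. Posterior mean: 0.692.

Posterior: Beta(11+43, 2+22) = Beta(54, 24).
Mode = (54−1)/(54+24−2) = 53/76 = 0.697.
Mean = 54/(54+24) = 54/78 = 0.692.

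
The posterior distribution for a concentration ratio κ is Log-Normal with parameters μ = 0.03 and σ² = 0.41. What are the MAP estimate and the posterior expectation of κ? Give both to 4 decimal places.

Mode = exp(μ − σ²) = exp(-0.38) = 0.6839.
Mean = exp(μ + σ²/2) = exp(0.235) = 1.2649.

MAP: 0.6839. Posterior mean: 1.2649.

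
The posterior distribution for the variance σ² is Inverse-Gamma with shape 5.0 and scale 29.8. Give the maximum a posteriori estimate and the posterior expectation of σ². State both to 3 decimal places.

Mode = β/(α+1) = 29.8/6.0 = 4.967.
Mean = β/(α−1) = 29.8/4.0 = 7.450.
Mean > mode: the posterior has a right tail.

MAP = 4.967; posterior mean = 7.450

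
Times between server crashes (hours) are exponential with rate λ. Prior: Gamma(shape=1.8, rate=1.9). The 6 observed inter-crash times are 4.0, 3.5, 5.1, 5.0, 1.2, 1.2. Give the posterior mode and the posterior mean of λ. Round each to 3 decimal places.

MAP = 0.311, posterior mean = 0.356

Σ times = 20.0. Posterior: Gamma(shape = 1.8+6 = 7.8, rate = 1.9+20.0 = 21.9).
Mode = (α−1)/β = 6.8/21.9 = 0.311.
Mean = α/β = 7.8/21.9 = 0.356.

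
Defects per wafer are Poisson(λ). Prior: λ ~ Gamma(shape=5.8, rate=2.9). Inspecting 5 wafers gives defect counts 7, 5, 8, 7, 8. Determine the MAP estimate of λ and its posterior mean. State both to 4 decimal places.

MAP estimate = 5.0380, posterior mean = 5.1646

Σ counts = 35. Posterior: Gamma(shape = 5.8+35 = 40.8, rate = 2.9+5 = 7.9).
Mode = (α−1)/β = 39.8/7.9 = 5.0380.
Mean = α/β = 40.8/7.9 = 5.1646.
The mean is pulled above the mode by the posterior's right skew.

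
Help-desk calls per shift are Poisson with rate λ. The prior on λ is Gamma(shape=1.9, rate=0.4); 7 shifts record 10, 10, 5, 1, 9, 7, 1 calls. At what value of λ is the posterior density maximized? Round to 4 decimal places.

5.9324

Σ counts = 43. Posterior: Gamma(shape = 1.9+43 = 44.9, rate = 0.4+7 = 7.4).
Mode = (α−1)/β = 43.9/7.4 = 5.9324.
Mean = α/β = 44.9/7.4 = 6.0676.
This is the posterior mode — the MAP estimate.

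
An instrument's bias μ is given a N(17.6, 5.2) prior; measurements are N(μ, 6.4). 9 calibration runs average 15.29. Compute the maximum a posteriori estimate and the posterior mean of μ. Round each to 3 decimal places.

MAP: 15.568. Posterior mean: 15.568.

Posterior for μ is Normal. Precision-weighted mean: (1/5.2·17.6 + 9/6.4·15.29) / (1/5.2 + 9/6.4) = 15.568.
A Normal posterior is symmetric, so mode = mean.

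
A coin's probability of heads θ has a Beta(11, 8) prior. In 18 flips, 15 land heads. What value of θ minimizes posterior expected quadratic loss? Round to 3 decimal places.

0.703

Posterior: Beta(11+15, 8+3) = Beta(26, 11).
Mode = (26−1)/(26+11−2) = 25/35 = 0.714.
Mean = 26/(26+11) = 26/37 = 0.703.
Quadratic loss ⇒ the optimal estimator is the posterior mean.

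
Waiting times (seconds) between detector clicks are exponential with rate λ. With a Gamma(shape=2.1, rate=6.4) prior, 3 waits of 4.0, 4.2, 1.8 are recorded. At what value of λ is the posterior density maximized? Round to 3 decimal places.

Σ times = 10.0. Posterior: Gamma(shape = 2.1+3 = 5.1, rate = 6.4+10.0 = 16.4).
Mode = (α−1)/β = 4.1/16.4 = 0.250.
Mean = α/β = 5.1/16.4 = 0.311.
This is the posterior mode — the MAP estimate.

0.250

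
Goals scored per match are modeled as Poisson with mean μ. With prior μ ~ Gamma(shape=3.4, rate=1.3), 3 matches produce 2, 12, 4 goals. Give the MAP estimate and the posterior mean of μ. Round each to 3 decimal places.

Σ counts = 18. Posterior: Gamma(shape = 3.4+18 = 21.4, rate = 1.3+3 = 4.3).
Mode = (α−1)/β = 20.4/4.3 = 4.744.
Mean = α/β = 21.4/4.3 = 4.977.

μ_MAP = 4.744, E[μ|data] = 4.977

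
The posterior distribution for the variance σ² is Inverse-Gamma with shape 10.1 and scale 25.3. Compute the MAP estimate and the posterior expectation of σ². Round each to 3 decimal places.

Mode = β/(α+1) = 25.3/11.1 = 2.279.
Mean = β/(α−1) = 25.3/9.1 = 2.780.

MAP = 2.279; posterior mean = 2.780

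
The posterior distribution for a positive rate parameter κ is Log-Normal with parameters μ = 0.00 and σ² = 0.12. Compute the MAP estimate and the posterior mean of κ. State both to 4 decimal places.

Mode = exp(μ − σ²) = exp(-0.12) = 0.8869.
Mean = exp(μ + σ²/2) = exp(0.060) = 1.0618.

κ_MAP = 0.8869, E[κ|data] = 1.0618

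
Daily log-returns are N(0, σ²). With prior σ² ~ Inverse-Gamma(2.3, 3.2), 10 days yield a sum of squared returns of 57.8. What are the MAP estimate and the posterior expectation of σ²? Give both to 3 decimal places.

Posterior: Inverse-Gamma(shape = 2.3+10/2 = 7.3, scale = 3.2+57.8/2 = 32.1).
Mode = β/(α+1) = 32.1/8.3 = 3.867.
Mean = β/(α−1) = 32.1/6.3 = 5.095.
The mean is pulled above the mode by the posterior's right skew.

MAP: 3.867. Posterior mean: 5.095.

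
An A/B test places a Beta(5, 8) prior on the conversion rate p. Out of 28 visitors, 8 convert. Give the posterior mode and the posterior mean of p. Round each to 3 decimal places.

Posterior: Beta(5+8, 8+20) = Beta(13, 28).
Mode = (13−1)/(13+28−2) = 12/39 = 0.308.
Mean = 13/(13+28) = 13/41 = 0.317.
The mean is pulled above the mode by the posterior's right skew.

MAP: 0.308. Posterior mean: 0.317.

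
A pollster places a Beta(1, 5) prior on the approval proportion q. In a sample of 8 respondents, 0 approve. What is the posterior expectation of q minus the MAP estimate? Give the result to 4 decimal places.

Posterior: Beta(1+0, 5+8) = Beta(1, 13).
Since α = 1 ≤ 1 and β > 1, the Beta density is monotone decreasing on [0,1]; the mode is at 0.
Mean = 1/(1+13) = 0.0714.
Difference = 0.0714 − 0.0000 = 0.0714.
The posterior is right-skewed, so the mean exceeds the mode.

0.0714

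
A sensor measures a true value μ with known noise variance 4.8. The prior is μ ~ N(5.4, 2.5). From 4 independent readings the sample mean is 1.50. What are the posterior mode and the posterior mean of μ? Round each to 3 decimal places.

Posterior for μ is Normal. Precision-weighted mean: (1/2.5·5.4 + 4/4.8·1.50) / (1/2.5 + 4/4.8) = 2.765.
A Normal posterior is symmetric, so mode = mean.

MAP = 2.765, posterior mean = 2.765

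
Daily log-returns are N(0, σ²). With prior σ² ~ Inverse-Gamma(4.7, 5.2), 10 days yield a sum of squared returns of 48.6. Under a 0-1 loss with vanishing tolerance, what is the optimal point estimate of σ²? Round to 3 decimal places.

2.757

Posterior: Inverse-Gamma(shape = 4.7+10/2 = 9.7, scale = 5.2+48.6/2 = 29.5).
Mode = β/(α+1) = 29.5/10.7 = 2.757.
Mean = β/(α−1) = 29.5/8.7 = 3.391.
This is the posterior mode — the MAP estimate.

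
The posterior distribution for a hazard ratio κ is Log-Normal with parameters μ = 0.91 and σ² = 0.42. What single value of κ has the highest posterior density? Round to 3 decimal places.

1.632

Mode = exp(μ − σ²) = exp(0.49) = 1.632.
Mean = exp(μ + σ²/2) = exp(1.120) = 3.065.
This is the posterior mode — the MAP estimate.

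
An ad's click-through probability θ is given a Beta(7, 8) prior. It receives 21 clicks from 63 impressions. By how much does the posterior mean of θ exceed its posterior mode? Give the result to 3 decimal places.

0.004

Posterior: Beta(7+21, 8+42) = Beta(28, 50).
Mode = (28−1)/(28+50−2) = 27/76 = 0.355.
Mean = 28/(28+50) = 28/78 = 0.359.
Difference = 0.359 − 0.355 = 0.004.
The posterior is right-skewed, so the mean exceeds the mode.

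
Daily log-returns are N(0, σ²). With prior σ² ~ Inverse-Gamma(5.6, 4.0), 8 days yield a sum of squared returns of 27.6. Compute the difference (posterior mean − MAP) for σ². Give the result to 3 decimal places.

Posterior: Inverse-Gamma(shape = 5.6+8/2 = 9.6, scale = 4.0+27.6/2 = 17.8).
Mode = β/(α+1) = 17.8/10.6 = 1.679.
Mean = β/(α−1) = 17.8/8.6 = 2.070.
Difference = 2.070 − 1.679 = 0.391.
The posterior is right-skewed, so the mean exceeds the mode.

0.391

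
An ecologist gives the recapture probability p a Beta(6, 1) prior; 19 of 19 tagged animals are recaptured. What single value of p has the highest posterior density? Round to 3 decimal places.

1.000

Posterior: Beta(6+19, 1+0) = Beta(25, 1).
Since β = 1 ≤ 1 and α > 1, the Beta density is monotone increasing on [0,1]; the mode is at 1.
Mean = 25/(25+1) = 0.962.
This is the posterior mode — the MAP estimate.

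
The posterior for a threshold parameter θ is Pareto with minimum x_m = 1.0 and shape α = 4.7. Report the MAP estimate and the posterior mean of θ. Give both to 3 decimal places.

The Pareto density is strictly decreasing on [x_m, ∞), so the mode is x_m = 1.000.
Mean = α·x_m/(α−1) = 4.7·1.0/3.7 = 1.270.

θ_MAP = 1.000, E[θ|data] = 1.270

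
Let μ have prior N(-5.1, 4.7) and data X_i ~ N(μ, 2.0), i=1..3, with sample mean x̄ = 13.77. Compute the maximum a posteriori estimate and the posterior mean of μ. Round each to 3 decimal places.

MAP: 11.426. Posterior mean: 11.426.

Posterior for μ is Normal. Precision-weighted mean: (1/4.7·-5.1 + 3/2.0·13.77) / (1/4.7 + 3/2.0) = 11.426.
A Normal posterior is symmetric, so mode = mean.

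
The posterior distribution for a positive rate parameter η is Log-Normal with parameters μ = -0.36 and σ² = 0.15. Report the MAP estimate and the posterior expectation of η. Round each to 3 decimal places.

Mode = exp(μ − σ²) = exp(-0.51) = 0.600.
Mean = exp(μ + σ²/2) = exp(-0.285) = 0.752.

MAP = 0.600; posterior mean = 0.752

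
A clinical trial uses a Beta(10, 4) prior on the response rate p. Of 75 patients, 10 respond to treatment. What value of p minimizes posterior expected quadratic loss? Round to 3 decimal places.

0.225

Posterior: Beta(10+10, 4+65) = Beta(20, 69).
Mode = (20−1)/(20+69−2) = 19/87 = 0.218.
Mean = 20/(20+69) = 20/89 = 0.225.
Quadratic loss ⇒ the optimal estimator is the posterior mean.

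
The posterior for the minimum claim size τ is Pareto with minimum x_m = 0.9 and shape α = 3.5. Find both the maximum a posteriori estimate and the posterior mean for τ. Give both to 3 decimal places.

MAP = 0.900, posterior mean = 1.260

The Pareto density is strictly decreasing on [x_m, ∞), so the mode is x_m = 0.900.
Mean = α·x_m/(α−1) = 3.5·0.9/2.5 = 1.260.
Mean > mode: the posterior has a right tail.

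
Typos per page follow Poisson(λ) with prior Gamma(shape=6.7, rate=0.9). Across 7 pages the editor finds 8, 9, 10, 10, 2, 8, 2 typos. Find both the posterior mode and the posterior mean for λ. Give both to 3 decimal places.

Σ counts = 49. Posterior: Gamma(shape = 6.7+49 = 55.7, rate = 0.9+7 = 7.9).
Mode = (α−1)/β = 54.7/7.9 = 6.924.
Mean = α/β = 55.7/7.9 = 7.051.
Right-skewed posterior ⇒ mode < mean.

λ_MAP = 6.924, E[λ|data] = 7.051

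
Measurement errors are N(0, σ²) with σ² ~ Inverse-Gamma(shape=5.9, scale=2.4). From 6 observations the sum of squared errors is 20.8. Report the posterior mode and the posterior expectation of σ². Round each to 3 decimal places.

MAP = 1.293, posterior mean = 1.620

Posterior: Inverse-Gamma(shape = 5.9+6/2 = 8.9, scale = 2.4+20.8/2 = 12.8).
Mode = β/(α+1) = 12.8/9.9 = 1.293.
Mean = β/(α−1) = 12.8/7.9 = 1.620.
The mean is pulled above the mode by the posterior's right skew.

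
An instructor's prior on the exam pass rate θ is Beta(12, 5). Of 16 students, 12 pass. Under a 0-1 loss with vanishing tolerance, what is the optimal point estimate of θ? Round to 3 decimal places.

0.742

Posterior: Beta(12+12, 5+4) = Beta(24, 9).
Mode = (24−1)/(24+9−2) = 23/31 = 0.742.
Mean = 24/(24+9) = 24/33 = 0.727.
This is the posterior mode — the MAP estimate.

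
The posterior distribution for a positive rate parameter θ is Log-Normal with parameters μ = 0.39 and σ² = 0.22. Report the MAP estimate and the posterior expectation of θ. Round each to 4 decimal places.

MAP: 1.1853. Posterior mean: 1.6487.

Mode = exp(μ − σ²) = exp(0.17) = 1.1853.
Mean = exp(μ + σ²/2) = exp(0.500) = 1.6487.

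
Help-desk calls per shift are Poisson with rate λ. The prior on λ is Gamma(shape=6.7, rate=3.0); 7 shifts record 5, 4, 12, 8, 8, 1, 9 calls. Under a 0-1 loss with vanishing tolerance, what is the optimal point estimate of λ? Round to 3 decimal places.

Σ counts = 47. Posterior: Gamma(shape = 6.7+47 = 53.7, rate = 3.0+7 = 10.0).
Mode = (α−1)/β = 52.7/10.0 = 5.270.
Mean = α/β = 53.7/10.0 = 5.370.
This is the posterior mode — the MAP estimate.

5.270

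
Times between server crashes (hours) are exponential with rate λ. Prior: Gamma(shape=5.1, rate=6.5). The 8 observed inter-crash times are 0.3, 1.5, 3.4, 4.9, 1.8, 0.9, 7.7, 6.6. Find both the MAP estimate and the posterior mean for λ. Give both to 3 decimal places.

Σ times = 27.1. Posterior: Gamma(shape = 5.1+8 = 13.1, rate = 6.5+27.1 = 33.6).
Mode = (α−1)/β = 12.1/33.6 = 0.360.
Mean = α/β = 13.1/33.6 = 0.390.

MAP = 0.360, posterior mean = 0.390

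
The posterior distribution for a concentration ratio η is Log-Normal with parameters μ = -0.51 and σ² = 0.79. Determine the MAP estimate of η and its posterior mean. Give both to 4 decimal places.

η_MAP = 0.2725, E[η|data] = 0.8914

Mode = exp(μ − σ²) = exp(-1.30) = 0.2725.
Mean = exp(μ + σ²/2) = exp(-0.115) = 0.8914.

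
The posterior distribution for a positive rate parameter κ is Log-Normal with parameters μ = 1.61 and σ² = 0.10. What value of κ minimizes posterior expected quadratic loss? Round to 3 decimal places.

5.259

Mode = exp(μ − σ²) = exp(1.51) = 4.527.
Mean = exp(μ + σ²/2) = exp(1.660) = 5.259.
Quadratic loss ⇒ the optimal estimator is the posterior mean.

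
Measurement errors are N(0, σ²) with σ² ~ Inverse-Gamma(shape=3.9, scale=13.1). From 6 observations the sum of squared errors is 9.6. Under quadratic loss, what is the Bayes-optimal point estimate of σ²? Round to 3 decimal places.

Posterior: Inverse-Gamma(shape = 3.9+6/2 = 6.9, scale = 13.1+9.6/2 = 17.9).
Mode = β/(α+1) = 17.9/7.9 = 2.266.
Mean = β/(α−1) = 17.9/5.9 = 3.034.
Quadratic loss ⇒ the optimal estimator is the posterior mean.

3.034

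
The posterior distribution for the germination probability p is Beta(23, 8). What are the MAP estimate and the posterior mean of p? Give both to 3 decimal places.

p_MAP = 0.759, E[p|data] = 0.742

Mode = (23−1)/(23+8−2) = 22/29 = 0.759.
Mean = 23/(23+8) = 23/31 = 0.742.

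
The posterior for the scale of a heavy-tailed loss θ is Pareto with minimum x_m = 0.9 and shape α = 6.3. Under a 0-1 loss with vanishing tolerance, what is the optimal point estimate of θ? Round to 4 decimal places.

0.9000

The Pareto density is strictly decreasing on [x_m, ∞), so the mode is x_m = 0.9000.
Mean = α·x_m/(α−1) = 6.3·0.9/5.3 = 1.0698.
This is the posterior mode — the MAP estimate.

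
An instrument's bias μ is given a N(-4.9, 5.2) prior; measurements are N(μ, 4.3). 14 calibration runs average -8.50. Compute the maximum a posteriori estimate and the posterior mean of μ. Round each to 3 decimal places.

MAP: -8.299. Posterior mean: -8.299.

Posterior for μ is Normal. Precision-weighted mean: (1/5.2·-4.9 + 14/4.3·-8.50) / (1/5.2 + 14/4.3) = -8.299.
A Normal posterior is symmetric, so mode = mean.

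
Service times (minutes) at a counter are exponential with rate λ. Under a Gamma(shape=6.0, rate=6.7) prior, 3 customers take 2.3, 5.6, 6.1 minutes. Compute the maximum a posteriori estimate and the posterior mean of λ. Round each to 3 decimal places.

Σ times = 14.0. Posterior: Gamma(shape = 6.0+3 = 9.0, rate = 6.7+14.0 = 20.7).
Mode = (α−1)/β = 8.0/20.7 = 0.386.
Mean = α/β = 9.0/20.7 = 0.435.

maximum a posteriori estimate = 0.386, posterior mean = 0.435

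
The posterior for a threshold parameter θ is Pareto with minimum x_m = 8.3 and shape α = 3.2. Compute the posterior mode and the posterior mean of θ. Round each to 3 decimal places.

MAP = 8.300, posterior mean = 12.073

The Pareto density is strictly decreasing on [x_m, ∞), so the mode is x_m = 8.300.
Mean = α·x_m/(α−1) = 3.2·8.3/2.2 = 12.073.
Mean > mode: the posterior has a right tail.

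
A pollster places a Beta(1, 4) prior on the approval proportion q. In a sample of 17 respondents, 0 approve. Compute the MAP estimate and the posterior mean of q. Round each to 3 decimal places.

Posterior: Beta(1+0, 4+17) = Beta(1, 21).
Since α = 1 ≤ 1 and β > 1, the Beta density is monotone decreasing on [0,1]; the mode is at 0.
Mean = 1/(1+21) = 0.045.

MAP estimate = 0.000, posterior mean = 0.045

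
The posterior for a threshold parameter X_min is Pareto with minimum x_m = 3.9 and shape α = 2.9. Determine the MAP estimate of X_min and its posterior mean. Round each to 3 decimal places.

The Pareto density is strictly decreasing on [x_m, ∞), so the mode is x_m = 3.900.
Mean = α·x_m/(α−1) = 2.9·3.9/1.9 = 5.953.

MAP = 3.900; posterior mean = 5.953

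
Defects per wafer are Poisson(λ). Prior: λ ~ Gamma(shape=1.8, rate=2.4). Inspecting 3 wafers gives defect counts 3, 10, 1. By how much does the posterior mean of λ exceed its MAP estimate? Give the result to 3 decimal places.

0.185

Σ counts = 14. Posterior: Gamma(shape = 1.8+14 = 15.8, rate = 2.4+3 = 5.4).
Mode = (α−1)/β = 14.8/5.4 = 2.741.
Mean = α/β = 15.8/5.4 = 2.926.
Difference = 2.926 − 2.741 = 0.185.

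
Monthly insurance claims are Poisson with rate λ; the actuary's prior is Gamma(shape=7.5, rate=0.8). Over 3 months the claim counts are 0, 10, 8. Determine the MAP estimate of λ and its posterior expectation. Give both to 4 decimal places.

Σ counts = 18. Posterior: Gamma(shape = 7.5+18 = 25.5, rate = 0.8+3 = 3.8).
Mode = (α−1)/β = 24.5/3.8 = 6.4474.
Mean = α/β = 25.5/3.8 = 6.7105.

MAP = 6.4474; posterior mean = 6.7105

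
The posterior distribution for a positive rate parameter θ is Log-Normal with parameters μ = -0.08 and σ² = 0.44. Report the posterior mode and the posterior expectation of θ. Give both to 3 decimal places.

Mode = exp(μ − σ²) = exp(-0.52) = 0.595.
Mean = exp(μ + σ²/2) = exp(0.140) = 1.150.
The mean is pulled above the mode by the posterior's right skew.

MAP: 0.595. Posterior mean: 1.150.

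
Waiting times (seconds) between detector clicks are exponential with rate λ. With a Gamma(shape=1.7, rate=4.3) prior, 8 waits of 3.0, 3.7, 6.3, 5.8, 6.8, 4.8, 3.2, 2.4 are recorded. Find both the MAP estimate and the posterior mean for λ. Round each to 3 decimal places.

Σ times = 36.0. Posterior: Gamma(shape = 1.7+8 = 9.7, rate = 4.3+36.0 = 40.3).
Mode = (α−1)/β = 8.7/40.3 = 0.216.
Mean = α/β = 9.7/40.3 = 0.241.
Right-skewed posterior ⇒ mode < mean.

MAP estimate = 0.216, posterior mean = 0.241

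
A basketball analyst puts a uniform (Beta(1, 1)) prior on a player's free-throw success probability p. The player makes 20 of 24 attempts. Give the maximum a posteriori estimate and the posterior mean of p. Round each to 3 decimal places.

p_MAP = 0.833, E[p|data] = 0.808

Posterior: Beta(1+20, 1+4) = Beta(21, 5).
Mode = (21−1)/(21+5−2) = 20/24 = 0.833.
Mean = 21/(21+5) = 21/26 = 0.808.
Mode > mean: the posterior has a left tail.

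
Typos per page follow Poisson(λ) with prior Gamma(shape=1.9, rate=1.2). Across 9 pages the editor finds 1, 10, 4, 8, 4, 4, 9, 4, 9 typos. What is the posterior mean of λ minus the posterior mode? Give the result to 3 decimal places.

Σ counts = 53. Posterior: Gamma(shape = 1.9+53 = 54.9, rate = 1.2+9 = 10.2).
Mode = (α−1)/β = 53.9/10.2 = 5.284.
Mean = α/β = 54.9/10.2 = 5.382.
Difference = 5.382 − 5.284 = 0.098.

0.098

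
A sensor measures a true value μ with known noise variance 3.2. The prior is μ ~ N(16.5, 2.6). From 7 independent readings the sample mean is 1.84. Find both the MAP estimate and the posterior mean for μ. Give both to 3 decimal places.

MAP estimate = 4.032, posterior mean = 4.032

Posterior for μ is Normal. Precision-weighted mean: (1/2.6·16.5 + 7/3.2·1.84) / (1/2.6 + 7/3.2) = 4.032.
A Normal posterior is symmetric, so mode = mean.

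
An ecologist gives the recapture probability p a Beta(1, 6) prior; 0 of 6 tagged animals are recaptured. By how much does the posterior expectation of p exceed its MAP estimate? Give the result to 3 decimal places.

0.077

Posterior: Beta(1+0, 6+6) = Beta(1, 12).
Since α = 1 ≤ 1 and β > 1, the Beta density is monotone decreasing on [0,1]; the mode is at 0.
Mean = 1/(1+12) = 0.077.
Difference = 0.077 − 0.000 = 0.077.
Mean > mode: the posterior has a right tail.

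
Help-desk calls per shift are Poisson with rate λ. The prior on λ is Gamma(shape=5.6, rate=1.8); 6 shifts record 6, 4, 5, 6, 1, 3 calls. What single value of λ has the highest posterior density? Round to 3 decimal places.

Σ counts = 25. Posterior: Gamma(shape = 5.6+25 = 30.6, rate = 1.8+6 = 7.8).
Mode = (α−1)/β = 29.6/7.8 = 3.795.
Mean = α/β = 30.6/7.8 = 3.923.
This is the posterior mode — the MAP estimate.

3.795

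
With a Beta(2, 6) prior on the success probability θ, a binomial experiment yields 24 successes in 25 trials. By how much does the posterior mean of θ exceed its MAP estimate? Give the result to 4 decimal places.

Posterior: Beta(2+24, 6+1) = Beta(26, 7).
Mode = (26−1)/(26+7−2) = 25/31 = 0.8065.
Mean = 26/(26+7) = 26/33 = 0.7879.
Difference = 0.7879 − 0.8065 = -0.0186.
Left-skewed posterior ⇒ mean < mode.

-0.0186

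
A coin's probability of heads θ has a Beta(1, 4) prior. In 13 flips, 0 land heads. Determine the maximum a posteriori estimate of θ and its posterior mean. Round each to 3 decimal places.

MAP = 0.000; posterior mean = 0.056

Posterior: Beta(1+0, 4+13) = Beta(1, 17).
Since α = 1 ≤ 1 and β > 1, the Beta density is monotone decreasing on [0,1]; the mode is at 0.
Mean = 1/(1+17) = 0.056.
Right-skewed posterior ⇒ mode < mean.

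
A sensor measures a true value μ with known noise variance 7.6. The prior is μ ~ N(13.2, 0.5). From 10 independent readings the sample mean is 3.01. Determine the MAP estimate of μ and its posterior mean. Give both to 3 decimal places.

MAP = 9.156, posterior mean = 9.156

Posterior for μ is Normal. Precision-weighted mean: (1/0.5·13.2 + 10/7.6·3.01) / (1/0.5 + 10/7.6) = 9.156.
A Normal posterior is symmetric, so mode = mean.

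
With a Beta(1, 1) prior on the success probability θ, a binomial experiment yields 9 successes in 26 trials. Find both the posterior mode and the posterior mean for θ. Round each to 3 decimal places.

θ_MAP = 0.346, E[θ|data] = 0.357

Posterior: Beta(1+9, 1+17) = Beta(10, 18).
Mode = (10−1)/(10+18−2) = 9/26 = 0.346.
With a flat prior the MAP equals the MLE, 9/26.
Mean = 10/(10+18) = 10/28 = 0.357.
Mean > mode: the posterior has a right tail.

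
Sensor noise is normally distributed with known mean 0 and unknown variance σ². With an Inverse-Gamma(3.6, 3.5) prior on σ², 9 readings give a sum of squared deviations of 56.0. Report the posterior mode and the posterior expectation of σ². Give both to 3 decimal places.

Posterior: Inverse-Gamma(shape = 3.6+9/2 = 8.1, scale = 3.5+56.0/2 = 31.5).
Mode = β/(α+1) = 31.5/9.1 = 3.462.
Mean = β/(α−1) = 31.5/7.1 = 4.437.

MAP: 3.462. Posterior mean: 4.437.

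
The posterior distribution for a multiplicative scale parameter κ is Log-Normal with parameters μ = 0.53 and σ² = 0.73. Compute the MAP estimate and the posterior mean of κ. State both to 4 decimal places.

Mode = exp(μ − σ²) = exp(-0.20) = 0.8187.
Mean = exp(μ + σ²/2) = exp(0.895) = 2.4473.

κ_MAP = 0.8187, E[κ|data] = 2.4473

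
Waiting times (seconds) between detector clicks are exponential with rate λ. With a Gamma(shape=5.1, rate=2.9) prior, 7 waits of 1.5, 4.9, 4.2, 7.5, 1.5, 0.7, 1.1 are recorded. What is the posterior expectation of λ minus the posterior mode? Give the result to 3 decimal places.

0.041

Σ times = 21.4. Posterior: Gamma(shape = 5.1+7 = 12.1, rate = 2.9+21.4 = 24.3).
Mode = (α−1)/β = 11.1/24.3 = 0.457.
Mean = α/β = 12.1/24.3 = 0.498.
Difference = 0.498 − 0.457 = 0.041.
Mean > mode: the posterior has a right tail.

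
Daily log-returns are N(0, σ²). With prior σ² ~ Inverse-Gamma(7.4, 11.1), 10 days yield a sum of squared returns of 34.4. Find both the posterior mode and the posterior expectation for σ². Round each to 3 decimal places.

Posterior: Inverse-Gamma(shape = 7.4+10/2 = 12.4, scale = 11.1+34.4/2 = 28.3).
Mode = β/(α+1) = 28.3/13.4 = 2.112.
Mean = β/(α−1) = 28.3/11.4 = 2.482.
The mean is pulled above the mode by the posterior's right skew.

MAP = 2.112, posterior mean = 2.482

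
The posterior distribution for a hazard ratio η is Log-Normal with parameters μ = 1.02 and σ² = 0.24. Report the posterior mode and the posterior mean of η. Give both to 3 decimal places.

Mode = exp(μ − σ²) = exp(0.78) = 2.181.
Mean = exp(μ + σ²/2) = exp(1.140) = 3.127.

MAP = 2.181; posterior mean = 3.127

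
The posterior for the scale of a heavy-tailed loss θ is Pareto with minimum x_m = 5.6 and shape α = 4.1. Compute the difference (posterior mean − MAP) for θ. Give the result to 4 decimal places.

The Pareto density is strictly decreasing on [x_m, ∞), so the mode is x_m = 5.6000.
Mean = α·x_m/(α−1) = 4.1·5.6/3.1 = 7.4065.
Difference = 7.4065 − 5.6000 = 1.8065.

1.8065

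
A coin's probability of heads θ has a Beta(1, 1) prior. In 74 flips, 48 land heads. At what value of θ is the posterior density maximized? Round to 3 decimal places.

Posterior: Beta(1+48, 1+26) = Beta(49, 27).
Mode = (49−1)/(49+27−2) = 48/74 = 0.649.
Mean = 49/(49+27) = 49/76 = 0.645.
This is the posterior mode — the MAP estimate.

0.649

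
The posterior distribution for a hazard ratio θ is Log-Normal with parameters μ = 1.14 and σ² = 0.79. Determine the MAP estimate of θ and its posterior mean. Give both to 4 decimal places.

MAP estimate = 1.4191, posterior mean = 4.6413

Mode = exp(μ − σ²) = exp(0.35) = 1.4191.
Mean = exp(μ + σ²/2) = exp(1.535) = 4.6413.
The mean is pulled above the mode by the posterior's right skew.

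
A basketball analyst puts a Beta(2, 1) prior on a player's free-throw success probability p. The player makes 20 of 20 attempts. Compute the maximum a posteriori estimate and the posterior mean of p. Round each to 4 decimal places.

MAP = 1.0000; posterior mean = 0.9565

Posterior: Beta(2+20, 1+0) = Beta(22, 1).
Since β = 1 ≤ 1 and α > 1, the Beta density is monotone increasing on [0,1]; the mode is at 1.
Mean = 22/(22+1) = 0.9565.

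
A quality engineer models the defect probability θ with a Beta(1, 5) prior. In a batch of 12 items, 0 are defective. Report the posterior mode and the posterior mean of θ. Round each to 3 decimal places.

θ_MAP = 0.000, E[θ|data] = 0.056

Posterior: Beta(1+0, 5+12) = Beta(1, 17).
Since α = 1 ≤ 1 and β > 1, the Beta density is monotone decreasing on [0,1]; the mode is at 0.
Mean = 1/(1+17) = 0.056.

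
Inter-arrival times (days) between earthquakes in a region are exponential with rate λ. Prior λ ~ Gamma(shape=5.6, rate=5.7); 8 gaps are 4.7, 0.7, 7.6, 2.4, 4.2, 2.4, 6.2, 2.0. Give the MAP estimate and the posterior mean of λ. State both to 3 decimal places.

Σ times = 30.2. Posterior: Gamma(shape = 5.6+8 = 13.6, rate = 5.7+30.2 = 35.9).
Mode = (α−1)/β = 12.6/35.9 = 0.351.
Mean = α/β = 13.6/35.9 = 0.379.

λ_MAP = 0.351, E[λ|data] = 0.379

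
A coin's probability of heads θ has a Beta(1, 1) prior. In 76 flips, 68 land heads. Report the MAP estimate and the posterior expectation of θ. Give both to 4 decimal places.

MAP = 0.8947; posterior mean = 0.8846

Posterior: Beta(1+68, 1+8) = Beta(69, 9).
Mode = (69−1)/(69+9−2) = 68/76 = 0.8947.
With a flat prior the MAP equals the MLE, 68/76.
Mean = 69/(69+9) = 69/78 = 0.8846.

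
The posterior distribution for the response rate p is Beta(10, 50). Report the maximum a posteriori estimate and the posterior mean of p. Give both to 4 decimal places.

MAP: 0.1552. Posterior mean: 0.1667.

Mode = (10−1)/(10+50−2) = 9/58 = 0.1552.
Mean = 10/(10+50) = 10/60 = 0.1667.
Right-skewed posterior ⇒ mode < mean.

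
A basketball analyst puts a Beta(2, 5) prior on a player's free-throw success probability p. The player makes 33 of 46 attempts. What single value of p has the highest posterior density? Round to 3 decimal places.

Posterior: Beta(2+33, 5+13) = Beta(35, 18).
Mode = (35−1)/(35+18−2) = 34/51 = 0.667.
Mean = 35/(35+18) = 35/53 = 0.660.
This is the posterior mode — the MAP estimate.

0.667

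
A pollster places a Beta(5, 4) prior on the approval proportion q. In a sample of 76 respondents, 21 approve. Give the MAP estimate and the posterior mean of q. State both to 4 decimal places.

MAP: 0.3012. Posterior mean: 0.3059.

Posterior: Beta(5+21, 4+55) = Beta(26, 59).
Mode = (26−1)/(26+59−2) = 25/83 = 0.3012.
Mean = 26/(26+59) = 26/85 = 0.3059.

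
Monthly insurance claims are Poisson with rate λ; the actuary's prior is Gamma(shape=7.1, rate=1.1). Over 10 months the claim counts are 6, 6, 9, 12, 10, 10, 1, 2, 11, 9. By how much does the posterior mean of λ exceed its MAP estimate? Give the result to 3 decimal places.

0.090

Σ counts = 76. Posterior: Gamma(shape = 7.1+76 = 83.1, rate = 1.1+10 = 11.1).
Mode = (α−1)/β = 82.1/11.1 = 7.396.
Mean = α/β = 83.1/11.1 = 7.486.
Difference = 7.486 − 7.396 = 0.090.
Right-skewed posterior ⇒ mode < mean.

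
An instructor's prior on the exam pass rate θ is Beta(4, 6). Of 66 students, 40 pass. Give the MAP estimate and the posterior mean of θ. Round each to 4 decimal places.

Posterior: Beta(4+40, 6+26) = Beta(44, 32).
Mode = (44−1)/(44+32−2) = 43/74 = 0.5811.
Mean = 44/(44+32) = 44/76 = 0.5789.
The posterior is left-skewed, so the mode exceeds the mean.

θ_MAP = 0.5811, E[θ|data] = 0.5789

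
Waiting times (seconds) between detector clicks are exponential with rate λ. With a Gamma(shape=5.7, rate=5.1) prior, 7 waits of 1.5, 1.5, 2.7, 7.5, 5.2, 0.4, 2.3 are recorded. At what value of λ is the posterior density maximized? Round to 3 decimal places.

0.447

Σ times = 21.1. Posterior: Gamma(shape = 5.7+7 = 12.7, rate = 5.1+21.1 = 26.2).
Mode = (α−1)/β = 11.7/26.2 = 0.447.
Mean = α/β = 12.7/26.2 = 0.485.
This is the posterior mode — the MAP estimate.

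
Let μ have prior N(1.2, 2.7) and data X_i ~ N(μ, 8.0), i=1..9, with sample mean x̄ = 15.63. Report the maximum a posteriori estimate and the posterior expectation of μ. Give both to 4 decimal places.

Posterior for μ is Normal. Precision-weighted mean: (1/2.7·1.2 + 9/8.0·15.63) / (1/2.7 + 9/8.0) = 12.0560.
A Normal posterior is symmetric, so mode = mean.

MAP: 12.0560. Posterior mean: 12.0560.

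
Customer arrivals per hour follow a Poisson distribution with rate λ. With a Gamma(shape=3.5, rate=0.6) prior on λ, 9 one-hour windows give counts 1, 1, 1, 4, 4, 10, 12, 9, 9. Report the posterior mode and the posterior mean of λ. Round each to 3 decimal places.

posterior mode = 5.573, posterior mean = 5.677

Σ counts = 51. Posterior: Gamma(shape = 3.5+51 = 54.5, rate = 0.6+9 = 9.6).
Mode = (α−1)/β = 53.5/9.6 = 5.573.
Mean = α/β = 54.5/9.6 = 5.677.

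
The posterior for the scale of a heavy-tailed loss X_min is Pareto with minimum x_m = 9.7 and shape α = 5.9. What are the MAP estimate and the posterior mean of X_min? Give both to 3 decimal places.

The Pareto density is strictly decreasing on [x_m, ∞), so the mode is x_m = 9.700.
Mean = α·x_m/(α−1) = 5.9·9.7/4.9 = 11.680.
Right-skewed posterior ⇒ mode < mean.

MAP: 9.700. Posterior mean: 11.680.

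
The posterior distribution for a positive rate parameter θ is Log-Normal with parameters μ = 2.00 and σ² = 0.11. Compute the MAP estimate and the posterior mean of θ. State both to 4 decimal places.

MAP estimate = 6.6194, posterior mean = 7.8068

Mode = exp(μ − σ²) = exp(1.89) = 6.6194.
Mean = exp(μ + σ²/2) = exp(2.055) = 7.8068.
Mean > mode: the posterior has a right tail.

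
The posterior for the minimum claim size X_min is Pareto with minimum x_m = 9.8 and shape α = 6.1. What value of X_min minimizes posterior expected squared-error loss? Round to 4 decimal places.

The Pareto density is strictly decreasing on [x_m, ∞), so the mode is x_m = 9.8000.
Mean = α·x_m/(α−1) = 6.1·9.8/5.1 = 11.7216.
Squared-error loss ⇒ the optimal estimator is the posterior mean.

11.7216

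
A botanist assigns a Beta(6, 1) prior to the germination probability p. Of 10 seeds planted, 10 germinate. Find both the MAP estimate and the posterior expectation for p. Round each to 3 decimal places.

Posterior: Beta(6+10, 1+0) = Beta(16, 1).
Since β = 1 ≤ 1 and α > 1, the Beta density is monotone increasing on [0,1]; the mode is at 1.
Mean = 16/(16+1) = 0.941.

MAP: 1.000. Posterior mean: 0.941.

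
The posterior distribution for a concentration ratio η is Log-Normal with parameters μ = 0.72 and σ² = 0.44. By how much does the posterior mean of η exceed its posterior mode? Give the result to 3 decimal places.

1.237

Mode = exp(μ − σ²) = exp(0.28) = 1.323.
Mean = exp(μ + σ²/2) = exp(0.940) = 2.560.
Difference = 2.560 − 1.323 = 1.237.
Right-skewed posterior ⇒ mode < mean.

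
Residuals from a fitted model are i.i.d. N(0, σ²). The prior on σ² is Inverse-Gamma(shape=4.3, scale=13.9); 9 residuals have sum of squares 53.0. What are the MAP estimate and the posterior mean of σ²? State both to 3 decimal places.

Posterior: Inverse-Gamma(shape = 4.3+9/2 = 8.8, scale = 13.9+53.0/2 = 40.4).
Mode = β/(α+1) = 40.4/9.8 = 4.122.
Mean = β/(α−1) = 40.4/7.8 = 5.179.

MAP estimate = 4.122, posterior mean = 5.179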